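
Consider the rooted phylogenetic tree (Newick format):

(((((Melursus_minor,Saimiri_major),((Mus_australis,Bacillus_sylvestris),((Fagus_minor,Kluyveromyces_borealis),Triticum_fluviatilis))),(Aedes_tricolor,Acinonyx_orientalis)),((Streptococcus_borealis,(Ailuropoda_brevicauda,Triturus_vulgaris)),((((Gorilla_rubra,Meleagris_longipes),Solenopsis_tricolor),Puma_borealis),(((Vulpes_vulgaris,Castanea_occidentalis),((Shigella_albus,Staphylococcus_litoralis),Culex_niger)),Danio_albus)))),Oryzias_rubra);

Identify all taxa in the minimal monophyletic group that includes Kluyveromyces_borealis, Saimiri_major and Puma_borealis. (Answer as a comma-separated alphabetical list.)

Acinonyx_orientalis, Aedes_tricolor, Ailuropoda_brevicauda, Bacillus_sylvestris, Castanea_occidentalis, Culex_niger, Danio_albus, Fagus_minor, Gorilla_rubra, Kluyveromyces_borealis, Meleagris_longipes, Melursus_minor, Mus_australis, Puma_borealis, Saimiri_major, Shigella_albus, Solenopsis_tricolor, Staphylococcus_litoralis, Streptococcus_borealis, Triticum_fluviatilis, Triturus_vulgaris, Vulpes_vulgaris

Tracing Kluyveromyces_borealis: it sits inside (Fagus_minor,Kluyveromyces_borealis).
Tracing Saimiri_major: it sits inside (Melursus_minor,Saimiri_major).
Tracing Puma_borealis: it sits inside (((Gorilla_rubra,Meleagris_longipes),Solenopsis_tricolor),Puma_borealis).
The smallest clade enclosing all 3 is ((((Melursus_minor,Saimiri_major),((Mus_australis,Bacillus_sylvestris),((Fagus_minor,Kluyveromyces_borealis),Triticum_fluviatilis))),(Aedes_tricolor,Acinonyx_orientalis)),((Streptococcus_borealis,(Ailuropoda_brevicauda,Triturus_vulgaris)),((((Gorilla_rubra,Meleagris_longipes),Solenopsis_tricolor),Puma_borealis),(((Vulpes_vulgaris,Castanea_occidentalis),((Shigella_albus,Staphylococcus_litoralis),Culex_niger)),Danio_albus)))); the answer is its 22 terminal taxa in alphabetical order.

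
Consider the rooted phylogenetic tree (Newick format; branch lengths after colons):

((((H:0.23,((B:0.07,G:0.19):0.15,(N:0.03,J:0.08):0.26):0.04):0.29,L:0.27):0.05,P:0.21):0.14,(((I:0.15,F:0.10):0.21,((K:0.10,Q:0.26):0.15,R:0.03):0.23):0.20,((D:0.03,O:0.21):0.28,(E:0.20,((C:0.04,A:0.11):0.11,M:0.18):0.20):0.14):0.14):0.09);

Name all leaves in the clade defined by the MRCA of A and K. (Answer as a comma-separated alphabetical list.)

Tracing A: it sits inside (C,A).
Tracing K: it sits inside (K,Q).
The smallest clade enclosing both is (((I,F),((K,Q),R)),((D,O),(E,((C,A),M)))); the answer is its 11 terminal taxa in alphabetical order.

A, C, D, E, F, I, K, M, O, Q, R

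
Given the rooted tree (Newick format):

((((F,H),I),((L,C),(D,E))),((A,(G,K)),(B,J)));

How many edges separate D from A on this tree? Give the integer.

7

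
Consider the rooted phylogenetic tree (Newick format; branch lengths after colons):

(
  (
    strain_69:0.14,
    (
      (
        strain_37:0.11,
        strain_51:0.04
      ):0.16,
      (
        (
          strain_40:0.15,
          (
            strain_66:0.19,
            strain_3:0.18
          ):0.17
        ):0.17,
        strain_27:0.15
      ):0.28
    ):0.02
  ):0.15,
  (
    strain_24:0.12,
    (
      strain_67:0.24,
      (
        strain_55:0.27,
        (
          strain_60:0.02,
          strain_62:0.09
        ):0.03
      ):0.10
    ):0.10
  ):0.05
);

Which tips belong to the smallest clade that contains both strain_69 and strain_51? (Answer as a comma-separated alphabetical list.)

strain_27, strain_3, strain_37, strain_40, strain_51, strain_66, strain_69

Tracing strain_69: it sits inside (strain_69,((strain_37,strain_51),((strain_40,(strain_66,strain_3)),strain_27))).
Tracing strain_51: it sits inside (strain_37,strain_51).
The smallest clade enclosing both is (strain_69,((strain_37,strain_51),((strain_40,(strain_66,strain_3)),strain_27))); the answer is its 7 terminal taxa in alphabetical order.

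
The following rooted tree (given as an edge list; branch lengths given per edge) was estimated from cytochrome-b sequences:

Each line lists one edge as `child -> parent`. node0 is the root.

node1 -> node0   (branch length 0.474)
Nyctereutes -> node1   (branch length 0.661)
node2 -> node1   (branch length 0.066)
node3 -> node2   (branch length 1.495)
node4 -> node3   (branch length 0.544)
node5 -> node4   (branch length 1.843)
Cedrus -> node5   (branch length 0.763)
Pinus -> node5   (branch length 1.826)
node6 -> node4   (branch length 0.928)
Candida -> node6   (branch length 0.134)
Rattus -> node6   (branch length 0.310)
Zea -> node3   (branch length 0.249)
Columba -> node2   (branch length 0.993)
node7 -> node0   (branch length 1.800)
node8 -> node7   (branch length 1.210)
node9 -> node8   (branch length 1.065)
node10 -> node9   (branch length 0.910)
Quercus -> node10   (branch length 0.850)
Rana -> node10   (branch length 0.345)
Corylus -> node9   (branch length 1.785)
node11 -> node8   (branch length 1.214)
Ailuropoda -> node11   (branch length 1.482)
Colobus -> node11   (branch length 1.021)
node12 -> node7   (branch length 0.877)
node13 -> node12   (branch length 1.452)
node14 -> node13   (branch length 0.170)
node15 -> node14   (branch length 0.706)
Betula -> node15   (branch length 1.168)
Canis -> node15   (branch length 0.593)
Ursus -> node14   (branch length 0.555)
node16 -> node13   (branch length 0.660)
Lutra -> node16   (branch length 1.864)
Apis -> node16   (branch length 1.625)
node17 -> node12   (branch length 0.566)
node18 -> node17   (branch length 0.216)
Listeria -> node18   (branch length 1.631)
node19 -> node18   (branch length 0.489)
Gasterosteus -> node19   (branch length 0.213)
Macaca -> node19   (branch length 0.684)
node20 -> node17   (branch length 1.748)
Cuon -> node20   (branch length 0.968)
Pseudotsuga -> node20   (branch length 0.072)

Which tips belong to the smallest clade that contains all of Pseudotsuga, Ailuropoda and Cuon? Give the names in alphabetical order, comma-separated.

Tracing Pseudotsuga: it sits inside (Cuon,Pseudotsuga).
Tracing Ailuropoda: it sits inside (Ailuropoda,Colobus).
Tracing Cuon: it sits inside (Cuon,Pseudotsuga).
The smallest clade enclosing all 3 is ((((Quercus,Rana),Corylus),(Ailuropoda,Colobus)),((((Betula,Canis),Ursus),(Lutra,Apis)),((Listeria,(Gasterosteus,Macaca)),(Cuon,Pseudotsuga)))); the answer is its 15 terminal taxa in alphabetical order.

Ailuropoda, Apis, Betula, Canis, Colobus, Corylus, Cuon, Gasterosteus, Listeria, Lutra, Macaca, Pseudotsuga, Quercus, Rana, Ursus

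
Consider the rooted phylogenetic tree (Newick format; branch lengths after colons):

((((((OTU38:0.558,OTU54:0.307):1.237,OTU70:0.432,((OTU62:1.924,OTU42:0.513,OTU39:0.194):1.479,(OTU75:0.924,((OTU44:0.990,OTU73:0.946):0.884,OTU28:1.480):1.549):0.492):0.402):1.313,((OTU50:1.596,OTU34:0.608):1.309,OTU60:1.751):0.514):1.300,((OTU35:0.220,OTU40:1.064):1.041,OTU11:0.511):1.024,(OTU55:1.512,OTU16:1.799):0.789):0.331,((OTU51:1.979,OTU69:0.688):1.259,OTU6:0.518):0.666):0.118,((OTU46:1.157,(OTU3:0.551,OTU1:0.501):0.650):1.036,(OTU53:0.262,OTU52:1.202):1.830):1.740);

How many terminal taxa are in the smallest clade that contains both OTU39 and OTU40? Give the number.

The MRCA of OTU39 and OTU40 is the node subtending ((((OTU38,OTU54),OTU70,((OTU62,OTU42,OTU39),(OTU75,((OTU44,OTU73),OTU28)))),((OTU50,OTU34),OTU60)),((OTU35,OTU40),OTU11),(OTU55,OTU16)).
That clade contains 18 terminal taxa: OTU11, OTU16, OTU28, OTU34, OTU35, OTU38, OTU39, OTU40, OTU42, OTU44, OTU50, OTU54, OTU55, OTU60, OTU62, OTU70, OTU73, OTU75.

18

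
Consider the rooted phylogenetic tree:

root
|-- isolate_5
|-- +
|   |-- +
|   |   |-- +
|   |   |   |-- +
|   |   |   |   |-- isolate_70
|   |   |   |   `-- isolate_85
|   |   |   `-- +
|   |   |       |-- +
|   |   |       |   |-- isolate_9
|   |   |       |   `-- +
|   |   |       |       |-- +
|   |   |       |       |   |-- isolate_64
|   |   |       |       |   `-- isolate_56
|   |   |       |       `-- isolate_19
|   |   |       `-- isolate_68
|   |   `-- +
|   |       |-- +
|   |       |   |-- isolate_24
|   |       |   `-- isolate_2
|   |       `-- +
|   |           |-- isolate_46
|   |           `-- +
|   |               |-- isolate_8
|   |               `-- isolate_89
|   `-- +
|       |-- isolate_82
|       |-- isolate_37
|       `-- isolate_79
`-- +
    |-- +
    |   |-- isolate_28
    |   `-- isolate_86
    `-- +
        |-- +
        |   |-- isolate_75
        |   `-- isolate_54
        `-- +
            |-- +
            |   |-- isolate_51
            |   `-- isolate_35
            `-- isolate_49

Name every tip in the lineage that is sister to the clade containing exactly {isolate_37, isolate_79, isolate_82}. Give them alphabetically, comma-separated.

isolate_19, isolate_2, isolate_24, isolate_46, isolate_56, isolate_64, isolate_68, isolate_70, isolate_8, isolate_85, isolate_89, isolate_9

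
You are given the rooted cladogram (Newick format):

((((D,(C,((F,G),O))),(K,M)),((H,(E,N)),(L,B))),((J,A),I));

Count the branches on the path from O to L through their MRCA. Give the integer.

8

The MRCA of O and L is the node subtending (((D,(C,((F,G),O))),(K,M)),((H,(E,N)),(L,B))).
From O up to that node: 5 branches. From L up to the same node: 3 branches. Total: 5 + 3 = 8.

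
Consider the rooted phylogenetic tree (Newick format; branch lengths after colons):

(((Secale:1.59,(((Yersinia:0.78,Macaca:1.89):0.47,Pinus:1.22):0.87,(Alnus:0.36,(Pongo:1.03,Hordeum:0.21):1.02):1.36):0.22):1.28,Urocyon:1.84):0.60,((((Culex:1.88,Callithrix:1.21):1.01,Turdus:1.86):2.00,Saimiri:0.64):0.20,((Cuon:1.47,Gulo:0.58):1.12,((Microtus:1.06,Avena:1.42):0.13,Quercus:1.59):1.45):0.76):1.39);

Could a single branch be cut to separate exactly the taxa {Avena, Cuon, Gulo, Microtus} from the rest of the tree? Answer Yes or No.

The MRCA of the listed taxa subtends ((Cuon,Gulo),((Microtus,Avena),Quercus)).
That clade also contains Quercus, which is not in the proposed group, so the group is not monophyletic.

No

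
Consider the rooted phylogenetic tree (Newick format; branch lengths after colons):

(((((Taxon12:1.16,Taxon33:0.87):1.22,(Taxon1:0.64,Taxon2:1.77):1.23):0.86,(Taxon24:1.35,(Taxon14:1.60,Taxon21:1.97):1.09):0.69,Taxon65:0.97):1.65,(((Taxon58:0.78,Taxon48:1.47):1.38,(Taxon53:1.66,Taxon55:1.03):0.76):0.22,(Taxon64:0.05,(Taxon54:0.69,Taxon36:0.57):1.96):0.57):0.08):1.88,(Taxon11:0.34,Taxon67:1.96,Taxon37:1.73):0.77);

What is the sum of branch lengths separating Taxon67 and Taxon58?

7.07

The path runs Taxon67 → … → MRCA → … → Taxon58; the MRCA is the root of the tree.
Branch lengths along that path: 1.96 + 0.77 + 1.88 + 0.08 + 0.22 + 1.38 + 0.78 = 7.07.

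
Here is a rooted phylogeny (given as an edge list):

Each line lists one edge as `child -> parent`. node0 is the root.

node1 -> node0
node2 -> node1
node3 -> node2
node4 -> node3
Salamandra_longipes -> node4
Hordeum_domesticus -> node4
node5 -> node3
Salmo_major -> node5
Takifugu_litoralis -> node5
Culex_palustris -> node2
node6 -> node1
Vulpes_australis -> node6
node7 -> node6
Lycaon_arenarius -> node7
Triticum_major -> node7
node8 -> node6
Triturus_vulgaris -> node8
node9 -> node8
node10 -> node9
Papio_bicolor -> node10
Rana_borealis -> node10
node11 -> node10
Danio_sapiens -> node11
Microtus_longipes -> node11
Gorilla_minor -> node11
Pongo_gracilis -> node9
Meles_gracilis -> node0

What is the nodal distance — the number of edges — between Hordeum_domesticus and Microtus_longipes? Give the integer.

10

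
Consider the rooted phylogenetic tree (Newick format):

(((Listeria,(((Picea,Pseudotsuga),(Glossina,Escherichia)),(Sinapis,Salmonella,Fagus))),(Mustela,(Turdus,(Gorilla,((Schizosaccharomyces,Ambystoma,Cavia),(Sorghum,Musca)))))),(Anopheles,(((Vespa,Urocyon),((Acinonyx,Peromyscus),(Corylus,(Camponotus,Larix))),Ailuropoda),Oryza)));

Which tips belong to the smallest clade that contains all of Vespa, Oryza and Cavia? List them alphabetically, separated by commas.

Tracing Vespa: it sits inside (Vespa,Urocyon).
Tracing Oryza: it sits inside (((Vespa,Urocyon),((Acinonyx,Peromyscus),(Corylus,(Camponotus,Larix))),Ailuropoda),Oryza).
Tracing Cavia: it sits inside (Schizosaccharomyces,Ambystoma,Cavia).
The smallest clade enclosing all 3 is the whole tree (their MRCA is the root), so the answer is all 26 tips in alphabetical order.

Acinonyx, Ailuropoda, Ambystoma, Anopheles, Camponotus, Cavia, Corylus, Escherichia, Fagus, Glossina, Gorilla, Larix, Listeria, Musca, Mustela, Oryza, Peromyscus, Picea, Pseudotsuga, Salmonella, Schizosaccharomyces, Sinapis, Sorghum, Turdus, Urocyon, Vespa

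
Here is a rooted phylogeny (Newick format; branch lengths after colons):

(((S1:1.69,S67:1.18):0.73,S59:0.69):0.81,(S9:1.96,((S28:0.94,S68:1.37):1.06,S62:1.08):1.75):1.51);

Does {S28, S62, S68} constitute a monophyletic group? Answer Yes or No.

The most recent common ancestor of these taxa subtends ((S28,S68),S62).
That clade has exactly 3 tips — every listed taxon and nothing else — so the group is monophyletic.

Yes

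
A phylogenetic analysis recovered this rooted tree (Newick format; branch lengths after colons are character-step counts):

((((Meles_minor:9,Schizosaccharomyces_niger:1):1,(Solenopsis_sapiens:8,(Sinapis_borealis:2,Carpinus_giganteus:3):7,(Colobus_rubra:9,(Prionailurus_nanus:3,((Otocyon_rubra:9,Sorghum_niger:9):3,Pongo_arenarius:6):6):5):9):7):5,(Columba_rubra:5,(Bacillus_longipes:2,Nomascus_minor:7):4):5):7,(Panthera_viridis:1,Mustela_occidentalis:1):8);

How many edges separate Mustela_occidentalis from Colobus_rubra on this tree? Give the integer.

7

The MRCA of Mustela_occidentalis and Colobus_rubra is the root of the tree.
From Mustela_occidentalis up to that node: 2 branches. From Colobus_rubra up to the same node: 5 branches. Total: 2 + 5 = 7.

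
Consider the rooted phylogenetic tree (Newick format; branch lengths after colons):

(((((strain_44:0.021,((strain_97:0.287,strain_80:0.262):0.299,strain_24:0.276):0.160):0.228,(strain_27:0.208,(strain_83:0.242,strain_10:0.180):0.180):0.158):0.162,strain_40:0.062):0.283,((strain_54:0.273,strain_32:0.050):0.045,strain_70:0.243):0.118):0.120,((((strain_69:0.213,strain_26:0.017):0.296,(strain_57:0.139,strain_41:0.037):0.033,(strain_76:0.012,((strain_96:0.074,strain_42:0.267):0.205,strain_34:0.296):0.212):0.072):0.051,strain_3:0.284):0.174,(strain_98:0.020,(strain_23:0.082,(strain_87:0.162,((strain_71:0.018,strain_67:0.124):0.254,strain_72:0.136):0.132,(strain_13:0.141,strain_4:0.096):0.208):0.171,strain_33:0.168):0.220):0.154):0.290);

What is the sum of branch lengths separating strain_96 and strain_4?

1.637

The path runs strain_96 → … → MRCA → … → strain_4; the MRCA is the node subtending ((((strain_69,strain_26),(strain_57,strain_41),(strain_76,((strain_96,strain_42),strain_34))),strain_3),(strain_98,(strain_23,(strain_87,((strain_71,strain_67),strain_72),(strain_13,strain_4)),strain_33))).
Branch lengths along that path: 0.074 + 0.205 + 0.212 + 0.072 + 0.051 + 0.174 + 0.154 + 0.220 + 0.171 + 0.208 + 0.096 = 1.637.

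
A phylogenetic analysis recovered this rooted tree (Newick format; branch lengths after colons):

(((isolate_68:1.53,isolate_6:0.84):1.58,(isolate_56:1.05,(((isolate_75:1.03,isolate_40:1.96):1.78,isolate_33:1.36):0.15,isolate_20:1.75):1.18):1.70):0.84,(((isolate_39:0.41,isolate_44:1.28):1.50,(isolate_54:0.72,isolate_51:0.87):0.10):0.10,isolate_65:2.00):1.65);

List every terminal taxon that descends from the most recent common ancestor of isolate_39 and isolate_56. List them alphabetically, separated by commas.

Tracing isolate_39: it sits inside (isolate_39,isolate_44).
Tracing isolate_56: it sits inside (isolate_56,(((isolate_75,isolate_40),isolate_33),isolate_20)).
The smallest clade enclosing both is the whole tree (their MRCA is the root), so the answer is all 12 tips in alphabetical order.

isolate_20, isolate_33, isolate_39, isolate_40, isolate_44, isolate_51, isolate_54, isolate_56, isolate_6, isolate_65, isolate_68, isolate_75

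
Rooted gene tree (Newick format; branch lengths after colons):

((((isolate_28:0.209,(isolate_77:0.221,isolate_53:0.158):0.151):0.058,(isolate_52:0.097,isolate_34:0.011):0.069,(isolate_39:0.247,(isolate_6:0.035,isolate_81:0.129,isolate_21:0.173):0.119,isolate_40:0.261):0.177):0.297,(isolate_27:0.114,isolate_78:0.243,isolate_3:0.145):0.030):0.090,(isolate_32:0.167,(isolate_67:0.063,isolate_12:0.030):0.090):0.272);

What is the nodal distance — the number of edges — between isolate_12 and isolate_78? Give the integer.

The MRCA of isolate_12 and isolate_78 is the root of the tree.
From isolate_12 up to that node: 3 branches. From isolate_78 up to the same node: 3 branches. Total: 3 + 3 = 6.

6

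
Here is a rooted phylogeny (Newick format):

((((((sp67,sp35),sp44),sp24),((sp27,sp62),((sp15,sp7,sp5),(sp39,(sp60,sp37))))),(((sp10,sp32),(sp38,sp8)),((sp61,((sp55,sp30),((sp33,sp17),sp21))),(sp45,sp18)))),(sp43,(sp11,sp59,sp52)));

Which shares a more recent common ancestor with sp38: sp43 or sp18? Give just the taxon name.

The MRCA of sp38 and sp18 subtends (((sp10,sp32),(sp38,sp8)),((sp61,((sp55,sp30),((sp33,sp17),sp21))),(sp45,sp18))) (12 taxa).
The MRCA of sp38 and sp43 is the root, subtending the entire tree (28 taxa).
The first is nested inside the second, so sp38 shares a more recent common ancestor with sp18.

sp18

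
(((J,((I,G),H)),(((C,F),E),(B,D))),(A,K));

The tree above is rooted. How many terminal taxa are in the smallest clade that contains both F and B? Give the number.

5

The MRCA of F and B is the node subtending (((C,F),E),(B,D)).
That clade contains 5 terminal taxa: B, C, D, E, F.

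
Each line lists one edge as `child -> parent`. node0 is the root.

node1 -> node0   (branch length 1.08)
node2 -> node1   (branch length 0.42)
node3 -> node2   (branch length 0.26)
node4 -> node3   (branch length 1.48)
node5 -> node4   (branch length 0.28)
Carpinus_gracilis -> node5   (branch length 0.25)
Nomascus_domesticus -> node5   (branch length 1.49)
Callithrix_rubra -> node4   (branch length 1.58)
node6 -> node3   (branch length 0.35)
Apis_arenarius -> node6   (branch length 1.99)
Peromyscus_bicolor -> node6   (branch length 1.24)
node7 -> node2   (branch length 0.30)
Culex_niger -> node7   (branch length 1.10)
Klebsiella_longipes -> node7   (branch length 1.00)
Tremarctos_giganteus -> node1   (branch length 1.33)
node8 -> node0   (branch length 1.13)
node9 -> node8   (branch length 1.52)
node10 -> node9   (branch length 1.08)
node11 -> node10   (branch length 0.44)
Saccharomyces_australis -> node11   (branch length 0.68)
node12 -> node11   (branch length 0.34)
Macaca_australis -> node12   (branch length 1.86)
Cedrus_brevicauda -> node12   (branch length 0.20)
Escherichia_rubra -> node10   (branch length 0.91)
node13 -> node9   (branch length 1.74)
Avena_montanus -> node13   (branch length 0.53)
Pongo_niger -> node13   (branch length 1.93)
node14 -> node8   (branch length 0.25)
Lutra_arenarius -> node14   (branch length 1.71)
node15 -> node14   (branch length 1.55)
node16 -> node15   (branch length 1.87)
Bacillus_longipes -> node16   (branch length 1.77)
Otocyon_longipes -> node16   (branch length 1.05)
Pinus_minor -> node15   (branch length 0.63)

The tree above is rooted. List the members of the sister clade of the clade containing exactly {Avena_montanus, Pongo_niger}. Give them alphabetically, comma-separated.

The clade containing exactly {Avena_montanus, Pongo_niger} attaches to the tree at the node subtending (((Saccharomyces_australis,(Macaca_australis,Cedrus_brevicauda)),Escherichia_rubra),(Avena_montanus,Pongo_niger)).
The other lineage descending from that same node — the sister group — is ((Saccharomyces_australis,(Macaca_australis,Cedrus_brevicauda)),Escherichia_rubra); its 4 tips in alphabetical order are the answer.

Cedrus_brevicauda, Escherichia_rubra, Macaca_australis, Saccharomyces_australis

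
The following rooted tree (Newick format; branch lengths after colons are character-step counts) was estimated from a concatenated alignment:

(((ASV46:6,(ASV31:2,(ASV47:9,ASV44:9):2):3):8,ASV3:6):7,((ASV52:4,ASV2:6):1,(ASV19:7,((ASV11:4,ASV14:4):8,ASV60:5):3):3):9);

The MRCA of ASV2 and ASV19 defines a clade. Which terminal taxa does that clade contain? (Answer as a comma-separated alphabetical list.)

ASV11, ASV14, ASV19, ASV2, ASV52, ASV60

Tracing ASV2: it sits inside (ASV52,ASV2).
Tracing ASV19: it sits inside (ASV19,((ASV11,ASV14),ASV60)).
The smallest clade enclosing both is ((ASV52,ASV2),(ASV19,((ASV11,ASV14),ASV60))); the answer is its 6 terminal taxa in alphabetical order.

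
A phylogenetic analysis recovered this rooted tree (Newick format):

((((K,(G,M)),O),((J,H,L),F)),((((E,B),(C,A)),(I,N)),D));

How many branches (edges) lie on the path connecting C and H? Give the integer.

9

The MRCA of C and H is the root of the tree.
From C up to that node: 5 branches. From H up to the same node: 4 branches. Total: 5 + 4 = 9.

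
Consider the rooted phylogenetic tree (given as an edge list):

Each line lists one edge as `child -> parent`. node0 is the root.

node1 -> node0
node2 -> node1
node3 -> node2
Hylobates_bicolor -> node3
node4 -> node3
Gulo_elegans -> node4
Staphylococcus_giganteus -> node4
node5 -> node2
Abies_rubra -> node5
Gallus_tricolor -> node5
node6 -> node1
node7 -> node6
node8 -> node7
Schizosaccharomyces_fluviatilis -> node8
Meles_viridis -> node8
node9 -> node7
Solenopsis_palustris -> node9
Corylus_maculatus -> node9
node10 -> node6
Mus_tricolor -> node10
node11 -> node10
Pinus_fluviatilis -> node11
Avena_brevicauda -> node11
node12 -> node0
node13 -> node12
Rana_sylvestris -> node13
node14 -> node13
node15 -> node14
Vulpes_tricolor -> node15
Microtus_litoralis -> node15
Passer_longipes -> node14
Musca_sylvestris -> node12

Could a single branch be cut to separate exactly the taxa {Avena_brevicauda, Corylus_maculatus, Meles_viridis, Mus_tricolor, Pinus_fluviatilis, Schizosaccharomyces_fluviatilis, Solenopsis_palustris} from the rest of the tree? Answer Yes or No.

The most recent common ancestor of these taxa subtends (((Schizosaccharomyces_fluviatilis,Meles_viridis),(Solenopsis_palustris,Corylus_maculatus)),(Mus_tricolor,(Pinus_fluviatilis,Avena_brevicauda))).
That clade has exactly 7 tips — every listed taxon and nothing else — so the group is monophyletic.

Yes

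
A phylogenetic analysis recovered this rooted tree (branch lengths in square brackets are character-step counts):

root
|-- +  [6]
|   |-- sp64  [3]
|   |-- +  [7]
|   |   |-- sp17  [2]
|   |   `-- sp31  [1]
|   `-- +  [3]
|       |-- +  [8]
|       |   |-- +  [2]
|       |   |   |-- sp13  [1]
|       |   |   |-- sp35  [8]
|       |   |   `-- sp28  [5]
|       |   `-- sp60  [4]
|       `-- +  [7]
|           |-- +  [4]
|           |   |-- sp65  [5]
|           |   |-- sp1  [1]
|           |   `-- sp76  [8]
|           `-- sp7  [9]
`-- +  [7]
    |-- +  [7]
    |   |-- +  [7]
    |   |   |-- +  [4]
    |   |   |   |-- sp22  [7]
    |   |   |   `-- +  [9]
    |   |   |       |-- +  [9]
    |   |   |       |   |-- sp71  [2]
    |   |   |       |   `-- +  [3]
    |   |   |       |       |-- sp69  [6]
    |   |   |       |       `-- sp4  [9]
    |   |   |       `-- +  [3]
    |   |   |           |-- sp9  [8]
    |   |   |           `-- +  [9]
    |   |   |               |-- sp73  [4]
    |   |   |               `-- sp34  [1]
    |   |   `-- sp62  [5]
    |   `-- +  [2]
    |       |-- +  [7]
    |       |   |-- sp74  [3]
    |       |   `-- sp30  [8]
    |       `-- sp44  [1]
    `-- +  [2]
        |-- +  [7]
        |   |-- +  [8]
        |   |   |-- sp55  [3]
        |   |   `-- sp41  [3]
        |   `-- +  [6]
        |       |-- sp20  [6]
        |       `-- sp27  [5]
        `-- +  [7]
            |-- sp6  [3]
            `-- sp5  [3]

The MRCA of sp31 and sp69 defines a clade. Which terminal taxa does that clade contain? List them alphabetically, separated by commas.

sp1, sp13, sp17, sp20, sp22, sp27, sp28, sp30, sp31, sp34, sp35, sp4, sp41, sp44, sp5, sp55, sp6, sp60, sp62, sp64, sp65, sp69, sp7, sp71, sp73, sp74, sp76, sp9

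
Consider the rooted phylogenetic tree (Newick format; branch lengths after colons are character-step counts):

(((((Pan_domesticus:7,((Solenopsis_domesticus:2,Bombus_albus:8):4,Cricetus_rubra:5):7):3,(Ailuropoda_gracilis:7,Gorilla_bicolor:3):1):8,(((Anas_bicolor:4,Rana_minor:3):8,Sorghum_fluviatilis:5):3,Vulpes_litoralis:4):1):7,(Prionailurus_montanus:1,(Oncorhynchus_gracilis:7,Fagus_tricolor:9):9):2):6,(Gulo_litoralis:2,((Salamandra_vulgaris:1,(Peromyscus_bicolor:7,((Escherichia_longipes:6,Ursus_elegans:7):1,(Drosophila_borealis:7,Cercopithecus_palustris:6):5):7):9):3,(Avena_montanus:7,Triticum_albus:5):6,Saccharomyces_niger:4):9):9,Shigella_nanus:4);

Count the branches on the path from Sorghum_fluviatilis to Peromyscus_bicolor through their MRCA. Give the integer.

The MRCA of Sorghum_fluviatilis and Peromyscus_bicolor is the root of the tree.
From Sorghum_fluviatilis up to that node: 5 branches. From Peromyscus_bicolor up to the same node: 5 branches. Total: 5 + 5 = 10.

10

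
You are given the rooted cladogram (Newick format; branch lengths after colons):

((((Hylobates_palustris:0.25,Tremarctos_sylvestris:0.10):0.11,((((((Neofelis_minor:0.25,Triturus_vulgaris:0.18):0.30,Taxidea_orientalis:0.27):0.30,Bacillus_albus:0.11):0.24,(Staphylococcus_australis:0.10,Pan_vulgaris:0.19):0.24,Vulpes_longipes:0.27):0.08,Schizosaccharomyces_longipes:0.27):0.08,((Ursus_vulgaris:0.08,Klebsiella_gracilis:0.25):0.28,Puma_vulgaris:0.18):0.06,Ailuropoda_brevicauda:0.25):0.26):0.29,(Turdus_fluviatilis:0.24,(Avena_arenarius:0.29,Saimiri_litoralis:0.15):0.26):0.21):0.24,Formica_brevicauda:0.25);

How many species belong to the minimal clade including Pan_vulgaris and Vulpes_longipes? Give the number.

7

The MRCA of Pan_vulgaris and Vulpes_longipes is the node subtending ((((Neofelis_minor,Triturus_vulgaris),Taxidea_orientalis),Bacillus_albus),(Staphylococcus_australis,Pan_vulgaris),Vulpes_longipes).
That clade contains 7 terminal taxa: Bacillus_albus, Neofelis_minor, Pan_vulgaris, Staphylococcus_australis, Taxidea_orientalis, Triturus_vulgaris, Vulpes_longipes.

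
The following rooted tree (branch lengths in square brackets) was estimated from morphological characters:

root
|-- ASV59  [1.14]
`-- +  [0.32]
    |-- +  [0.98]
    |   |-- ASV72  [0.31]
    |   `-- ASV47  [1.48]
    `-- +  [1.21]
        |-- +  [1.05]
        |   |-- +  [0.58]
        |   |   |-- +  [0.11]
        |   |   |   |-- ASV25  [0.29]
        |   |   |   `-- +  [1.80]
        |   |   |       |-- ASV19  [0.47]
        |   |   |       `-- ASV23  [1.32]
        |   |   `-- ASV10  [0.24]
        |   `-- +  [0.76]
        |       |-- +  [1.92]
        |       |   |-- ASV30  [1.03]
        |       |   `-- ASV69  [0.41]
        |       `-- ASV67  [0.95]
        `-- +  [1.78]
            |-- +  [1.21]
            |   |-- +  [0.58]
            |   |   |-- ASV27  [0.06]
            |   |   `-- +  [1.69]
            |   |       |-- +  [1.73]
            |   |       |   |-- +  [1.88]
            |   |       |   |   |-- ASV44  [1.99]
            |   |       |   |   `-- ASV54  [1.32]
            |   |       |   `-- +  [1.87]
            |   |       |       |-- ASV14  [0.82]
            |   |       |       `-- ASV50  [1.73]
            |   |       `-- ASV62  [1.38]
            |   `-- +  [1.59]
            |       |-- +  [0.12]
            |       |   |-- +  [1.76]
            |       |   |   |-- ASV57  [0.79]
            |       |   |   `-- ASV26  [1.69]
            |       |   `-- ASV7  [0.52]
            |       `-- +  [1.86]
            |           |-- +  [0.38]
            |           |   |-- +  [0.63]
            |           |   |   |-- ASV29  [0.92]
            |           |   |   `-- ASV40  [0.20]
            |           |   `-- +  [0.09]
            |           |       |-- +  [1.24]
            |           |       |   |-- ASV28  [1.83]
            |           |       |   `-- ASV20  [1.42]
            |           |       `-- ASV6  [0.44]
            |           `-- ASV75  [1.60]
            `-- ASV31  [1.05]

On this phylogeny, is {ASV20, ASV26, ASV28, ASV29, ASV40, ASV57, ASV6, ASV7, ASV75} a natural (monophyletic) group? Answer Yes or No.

The most recent common ancestor of these taxa subtends (((ASV57,ASV26),ASV7),(((ASV29,ASV40),((ASV28,ASV20),ASV6)),ASV75)).
That clade has exactly 9 tips — every listed taxon and nothing else — so the group is monophyletic.

Yes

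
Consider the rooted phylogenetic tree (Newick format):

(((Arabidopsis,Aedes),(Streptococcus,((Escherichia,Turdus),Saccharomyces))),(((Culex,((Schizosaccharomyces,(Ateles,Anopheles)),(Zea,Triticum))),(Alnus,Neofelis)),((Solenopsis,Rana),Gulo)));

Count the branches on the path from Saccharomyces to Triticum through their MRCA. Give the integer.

10

The MRCA of Saccharomyces and Triticum is the root of the tree.
From Saccharomyces up to that node: 4 branches. From Triticum up to the same node: 6 branches. Total: 4 + 6 = 10.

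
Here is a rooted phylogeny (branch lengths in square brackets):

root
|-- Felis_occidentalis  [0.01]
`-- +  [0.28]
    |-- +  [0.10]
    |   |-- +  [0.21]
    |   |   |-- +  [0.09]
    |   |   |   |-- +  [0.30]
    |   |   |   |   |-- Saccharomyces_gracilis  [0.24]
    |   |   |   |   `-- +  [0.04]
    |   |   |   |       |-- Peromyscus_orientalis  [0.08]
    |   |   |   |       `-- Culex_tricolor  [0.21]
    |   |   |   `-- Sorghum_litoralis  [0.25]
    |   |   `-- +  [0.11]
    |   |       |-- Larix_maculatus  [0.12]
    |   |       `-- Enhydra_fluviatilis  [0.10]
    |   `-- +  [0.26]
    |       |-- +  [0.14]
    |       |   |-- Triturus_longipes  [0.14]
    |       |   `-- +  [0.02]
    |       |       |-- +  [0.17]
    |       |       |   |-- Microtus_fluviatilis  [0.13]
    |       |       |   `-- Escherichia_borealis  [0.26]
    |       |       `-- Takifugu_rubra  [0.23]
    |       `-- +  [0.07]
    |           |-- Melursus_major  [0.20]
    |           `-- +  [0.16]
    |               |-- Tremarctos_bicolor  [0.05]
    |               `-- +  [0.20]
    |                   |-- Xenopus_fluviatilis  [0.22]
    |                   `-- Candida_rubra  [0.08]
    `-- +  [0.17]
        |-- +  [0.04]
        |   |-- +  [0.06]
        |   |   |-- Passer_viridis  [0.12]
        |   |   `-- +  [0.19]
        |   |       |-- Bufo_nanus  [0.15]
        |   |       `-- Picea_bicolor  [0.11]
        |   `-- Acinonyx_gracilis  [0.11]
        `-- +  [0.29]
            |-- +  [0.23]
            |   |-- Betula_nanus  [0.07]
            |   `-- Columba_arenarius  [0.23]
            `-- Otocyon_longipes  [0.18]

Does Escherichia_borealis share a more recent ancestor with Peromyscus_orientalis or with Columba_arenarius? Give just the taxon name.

Peromyscus_orientalis

The MRCA of Escherichia_borealis and Peromyscus_orientalis subtends ((((Saccharomyces_gracilis,(Peromyscus_orientalis,Culex_tricolor)),Sorghum_litoralis),(Larix_maculatus,Enhydra_fluviatilis)),((Triturus_longipes,((Microtus_fluviatilis,Escherichia_borealis),Takifugu_rubra)),(Melursus_major,(Tremarctos_bicolor,(Xenopus_fluviatilis,Candida_rubra))))) (14 taxa).
The MRCA of Escherichia_borealis and Columba_arenarius subtends (((((Saccharomyces_gracilis,(Peromyscus_orientalis,Culex_tricolor)),Sorghum_litoralis),(Larix_maculatus,Enhydra_fluviatilis)),((Triturus_longipes,((Microtus_fluviatilis,Escherichia_borealis),Takifugu_rubra)),(Melursus_major,(Tremarctos_bicolor,(Xenopus_fluviatilis,Candida_rubra))))),(((Passer_viridis,(Bufo_nanus,Picea_bicolor)),Acinonyx_gracilis),((Betula_nanus,Columba_arenarius),Otocyon_longipes))) (21 taxa).
The first is nested inside the second, so Escherichia_borealis shares a more recent common ancestor with Peromyscus_orientalis.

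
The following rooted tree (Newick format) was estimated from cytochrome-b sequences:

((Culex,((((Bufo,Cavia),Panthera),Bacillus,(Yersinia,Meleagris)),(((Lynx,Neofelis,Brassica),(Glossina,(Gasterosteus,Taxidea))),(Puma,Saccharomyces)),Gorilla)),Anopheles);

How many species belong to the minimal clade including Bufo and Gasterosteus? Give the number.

The MRCA of Bufo and Gasterosteus is the node subtending ((((Bufo,Cavia),Panthera),Bacillus,(Yersinia,Meleagris)),(((Lynx,Neofelis,Brassica),(Glossina,(Gasterosteus,Taxidea))),(Puma,Saccharomyces)),Gorilla).
That clade contains 15 terminal taxa: Bacillus, Brassica, Bufo, Cavia, Gasterosteus, Glossina, Gorilla, Lynx, Meleagris, Neofelis, Panthera, Puma, Saccharomyces, Taxidea, Yersinia.

15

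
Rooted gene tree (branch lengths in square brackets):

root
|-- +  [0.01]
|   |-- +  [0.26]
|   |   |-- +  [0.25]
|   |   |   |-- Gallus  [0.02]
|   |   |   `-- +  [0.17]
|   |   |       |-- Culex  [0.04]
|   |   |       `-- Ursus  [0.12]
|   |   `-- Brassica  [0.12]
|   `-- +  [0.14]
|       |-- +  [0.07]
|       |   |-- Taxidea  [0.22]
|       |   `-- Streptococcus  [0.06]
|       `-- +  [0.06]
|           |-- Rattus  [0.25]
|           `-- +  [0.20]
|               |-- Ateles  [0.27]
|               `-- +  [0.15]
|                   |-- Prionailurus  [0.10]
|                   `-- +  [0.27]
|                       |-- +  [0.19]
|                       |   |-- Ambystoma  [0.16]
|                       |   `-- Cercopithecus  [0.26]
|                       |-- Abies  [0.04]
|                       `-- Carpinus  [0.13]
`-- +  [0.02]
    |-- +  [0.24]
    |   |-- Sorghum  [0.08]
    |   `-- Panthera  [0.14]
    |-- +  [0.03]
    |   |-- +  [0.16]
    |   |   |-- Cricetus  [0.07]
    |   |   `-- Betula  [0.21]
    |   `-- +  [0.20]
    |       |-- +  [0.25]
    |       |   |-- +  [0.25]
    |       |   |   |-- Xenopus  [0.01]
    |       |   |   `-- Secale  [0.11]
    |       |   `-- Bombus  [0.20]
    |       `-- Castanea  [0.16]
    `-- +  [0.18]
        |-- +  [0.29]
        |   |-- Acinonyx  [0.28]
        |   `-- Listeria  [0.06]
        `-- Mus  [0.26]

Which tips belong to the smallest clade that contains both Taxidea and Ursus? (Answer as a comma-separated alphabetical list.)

Abies, Ambystoma, Ateles, Brassica, Carpinus, Cercopithecus, Culex, Gallus, Prionailurus, Rattus, Streptococcus, Taxidea, Ursus

Tracing Taxidea: it sits inside (Taxidea,Streptococcus).
Tracing Ursus: it sits inside (Culex,Ursus).
The smallest clade enclosing both is (((Gallus,(Culex,Ursus)),Brassica),((Taxidea,Streptococcus),(Rattus,(Ateles,(Prionailurus,((Ambystoma,Cercopithecus),Abies,Carpinus)))))); the answer is its 13 terminal taxa in alphabetical order.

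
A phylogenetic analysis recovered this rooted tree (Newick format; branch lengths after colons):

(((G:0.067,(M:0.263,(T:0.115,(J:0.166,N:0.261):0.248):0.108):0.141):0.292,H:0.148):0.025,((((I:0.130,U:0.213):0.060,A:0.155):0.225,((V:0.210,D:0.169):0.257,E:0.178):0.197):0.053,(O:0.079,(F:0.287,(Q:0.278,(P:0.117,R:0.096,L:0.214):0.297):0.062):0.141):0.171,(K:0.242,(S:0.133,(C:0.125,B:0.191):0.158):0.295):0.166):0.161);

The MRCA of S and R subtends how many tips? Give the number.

The MRCA of S and R is the node subtending ((((I,U),A),((V,D),E)),(O,(F,(Q,(P,R,L)))),(K,(S,(C,B)))).
That clade contains 16 terminal taxa: A, B, C, D, E, F, I, K, L, O, P, Q, R, S, U, V.

16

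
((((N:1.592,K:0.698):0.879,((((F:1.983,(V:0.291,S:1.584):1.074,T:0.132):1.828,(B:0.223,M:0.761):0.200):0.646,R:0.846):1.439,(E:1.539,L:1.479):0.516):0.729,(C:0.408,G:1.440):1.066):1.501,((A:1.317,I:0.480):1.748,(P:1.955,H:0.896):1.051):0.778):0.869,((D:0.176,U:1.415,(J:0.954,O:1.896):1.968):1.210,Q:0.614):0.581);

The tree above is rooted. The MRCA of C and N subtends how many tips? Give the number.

13

The MRCA of C and N is the node subtending ((N,K),((((F,(V,S),T),(B,M)),R),(E,L)),(C,G)).
That clade contains 13 terminal taxa: B, C, E, F, G, K, L, M, N, R, S, T, V.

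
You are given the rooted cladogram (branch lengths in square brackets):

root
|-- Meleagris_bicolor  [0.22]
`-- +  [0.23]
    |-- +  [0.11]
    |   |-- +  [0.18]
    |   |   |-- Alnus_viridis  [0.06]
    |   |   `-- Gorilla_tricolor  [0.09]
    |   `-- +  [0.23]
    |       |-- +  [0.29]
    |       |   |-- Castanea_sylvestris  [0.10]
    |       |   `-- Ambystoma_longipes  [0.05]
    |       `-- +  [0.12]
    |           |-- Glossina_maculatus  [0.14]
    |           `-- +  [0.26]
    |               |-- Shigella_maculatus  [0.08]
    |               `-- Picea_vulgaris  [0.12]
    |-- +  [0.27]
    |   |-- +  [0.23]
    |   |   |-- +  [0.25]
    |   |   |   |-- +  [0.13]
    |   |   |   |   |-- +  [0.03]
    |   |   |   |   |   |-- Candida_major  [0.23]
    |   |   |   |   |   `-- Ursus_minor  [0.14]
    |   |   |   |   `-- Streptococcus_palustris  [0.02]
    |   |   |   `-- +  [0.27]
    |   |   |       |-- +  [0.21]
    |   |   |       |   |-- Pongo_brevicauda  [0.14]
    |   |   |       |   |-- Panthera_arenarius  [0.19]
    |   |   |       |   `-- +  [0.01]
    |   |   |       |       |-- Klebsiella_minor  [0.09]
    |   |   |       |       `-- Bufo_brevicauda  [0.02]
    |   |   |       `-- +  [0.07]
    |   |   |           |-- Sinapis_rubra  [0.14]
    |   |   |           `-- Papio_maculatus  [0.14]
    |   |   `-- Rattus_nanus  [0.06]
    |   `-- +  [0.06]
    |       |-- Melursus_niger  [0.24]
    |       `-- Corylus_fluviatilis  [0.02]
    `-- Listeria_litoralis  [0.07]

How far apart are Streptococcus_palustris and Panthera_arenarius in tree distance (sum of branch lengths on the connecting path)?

The path runs Streptococcus_palustris → … → MRCA → … → Panthera_arenarius; the MRCA is the node subtending (((Candida_major,Ursus_minor),Streptococcus_palustris),((Pongo_brevicauda,Panthera_arenarius,(Klebsiella_minor,Bufo_brevicauda)),(Sinapis_rubra,Papio_maculatus))).
Branch lengths along that path: 0.02 + 0.13 + 0.27 + 0.21 + 0.19 = 0.82.

0.82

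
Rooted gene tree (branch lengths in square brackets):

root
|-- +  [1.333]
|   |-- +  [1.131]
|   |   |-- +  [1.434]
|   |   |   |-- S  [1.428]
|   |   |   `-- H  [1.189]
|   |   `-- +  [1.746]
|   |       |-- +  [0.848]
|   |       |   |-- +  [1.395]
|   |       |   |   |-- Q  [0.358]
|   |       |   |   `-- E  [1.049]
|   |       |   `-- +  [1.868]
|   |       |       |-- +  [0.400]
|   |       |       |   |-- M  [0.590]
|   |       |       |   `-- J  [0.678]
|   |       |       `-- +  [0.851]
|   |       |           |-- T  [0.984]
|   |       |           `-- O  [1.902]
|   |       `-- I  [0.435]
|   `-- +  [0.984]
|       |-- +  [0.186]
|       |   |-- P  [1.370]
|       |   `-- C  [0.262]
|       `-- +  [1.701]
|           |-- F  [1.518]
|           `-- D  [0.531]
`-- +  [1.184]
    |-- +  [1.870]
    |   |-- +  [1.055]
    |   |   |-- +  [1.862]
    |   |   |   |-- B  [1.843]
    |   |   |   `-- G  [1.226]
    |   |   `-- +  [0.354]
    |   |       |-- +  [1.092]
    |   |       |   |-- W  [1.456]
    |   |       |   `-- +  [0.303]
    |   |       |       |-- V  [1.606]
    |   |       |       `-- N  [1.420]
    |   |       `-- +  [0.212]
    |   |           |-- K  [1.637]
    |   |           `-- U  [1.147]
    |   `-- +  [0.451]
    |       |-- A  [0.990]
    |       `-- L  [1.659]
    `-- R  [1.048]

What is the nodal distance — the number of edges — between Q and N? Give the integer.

The MRCA of Q and N is the root of the tree.
From Q up to that node: 6 branches. From N up to the same node: 7 branches. Total: 6 + 7 = 13.

13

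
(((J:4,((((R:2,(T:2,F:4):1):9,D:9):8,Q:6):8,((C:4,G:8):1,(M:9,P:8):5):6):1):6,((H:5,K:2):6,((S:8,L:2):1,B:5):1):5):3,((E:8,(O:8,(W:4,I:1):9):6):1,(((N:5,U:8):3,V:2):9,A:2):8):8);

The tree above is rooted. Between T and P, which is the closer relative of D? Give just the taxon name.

T

The MRCA of D and T subtends ((R,(T,F)),D) (4 taxa).
The MRCA of D and P subtends ((((R,(T,F)),D),Q),((C,G),(M,P))) (9 taxa).
The first is nested inside the second, so D shares a more recent common ancestor with T.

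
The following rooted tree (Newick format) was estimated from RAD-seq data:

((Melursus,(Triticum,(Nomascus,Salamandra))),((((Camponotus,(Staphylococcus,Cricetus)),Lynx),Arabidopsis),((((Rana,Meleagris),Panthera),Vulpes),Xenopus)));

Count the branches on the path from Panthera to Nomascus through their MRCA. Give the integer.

The MRCA of Panthera and Nomascus is the root of the tree.
From Panthera up to that node: 5 branches. From Nomascus up to the same node: 4 branches. Total: 5 + 4 = 9.

9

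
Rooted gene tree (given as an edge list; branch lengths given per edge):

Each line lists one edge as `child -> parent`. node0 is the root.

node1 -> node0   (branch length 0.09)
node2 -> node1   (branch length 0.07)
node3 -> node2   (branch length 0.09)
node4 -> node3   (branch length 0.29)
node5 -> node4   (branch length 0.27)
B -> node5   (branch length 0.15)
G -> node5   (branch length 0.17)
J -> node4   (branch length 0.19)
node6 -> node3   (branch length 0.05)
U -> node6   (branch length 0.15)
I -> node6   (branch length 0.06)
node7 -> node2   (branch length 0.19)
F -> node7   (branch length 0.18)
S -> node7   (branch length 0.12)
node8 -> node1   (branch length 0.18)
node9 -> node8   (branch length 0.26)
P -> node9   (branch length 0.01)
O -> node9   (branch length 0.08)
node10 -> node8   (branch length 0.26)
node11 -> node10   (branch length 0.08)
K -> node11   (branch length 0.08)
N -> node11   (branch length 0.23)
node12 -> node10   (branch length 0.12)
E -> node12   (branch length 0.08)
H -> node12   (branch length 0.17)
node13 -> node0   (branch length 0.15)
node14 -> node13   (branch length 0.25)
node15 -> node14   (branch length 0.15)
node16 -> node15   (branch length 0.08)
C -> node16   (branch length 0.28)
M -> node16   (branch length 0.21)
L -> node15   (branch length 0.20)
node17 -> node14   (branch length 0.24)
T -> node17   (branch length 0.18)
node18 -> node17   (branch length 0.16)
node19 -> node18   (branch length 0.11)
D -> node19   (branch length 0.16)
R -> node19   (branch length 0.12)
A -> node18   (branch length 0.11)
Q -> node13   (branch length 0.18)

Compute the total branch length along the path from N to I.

The path runs N → … → MRCA → … → I; the MRCA is the node subtending (((((B,G),J),(U,I)),(F,S)),((P,O),((K,N),(E,H)))).
Branch lengths along that path: 0.23 + 0.08 + 0.26 + 0.18 + 0.07 + 0.09 + 0.05 + 0.06 = 1.02.

1.02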